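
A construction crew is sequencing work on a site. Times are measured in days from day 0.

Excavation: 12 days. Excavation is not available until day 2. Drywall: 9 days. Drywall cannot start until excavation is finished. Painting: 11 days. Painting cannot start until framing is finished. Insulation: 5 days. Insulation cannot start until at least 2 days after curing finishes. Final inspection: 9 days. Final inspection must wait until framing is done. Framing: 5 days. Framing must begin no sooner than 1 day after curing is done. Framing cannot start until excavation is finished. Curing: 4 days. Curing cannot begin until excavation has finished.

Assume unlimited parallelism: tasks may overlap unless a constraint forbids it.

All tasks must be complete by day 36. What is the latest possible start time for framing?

To finish by day 36, painting (duration 11) must start no later than day 25.
Final inspection has no dependents, so it just needs to finish by day 36. Starting by 36 − 9 = day 27 achieves that.
Framing feeds painting (must start by day 25); final inspection (must start by day 27). Taking the minimum, framing must finish by day 25 and start by 25 − 5 = day 20.

20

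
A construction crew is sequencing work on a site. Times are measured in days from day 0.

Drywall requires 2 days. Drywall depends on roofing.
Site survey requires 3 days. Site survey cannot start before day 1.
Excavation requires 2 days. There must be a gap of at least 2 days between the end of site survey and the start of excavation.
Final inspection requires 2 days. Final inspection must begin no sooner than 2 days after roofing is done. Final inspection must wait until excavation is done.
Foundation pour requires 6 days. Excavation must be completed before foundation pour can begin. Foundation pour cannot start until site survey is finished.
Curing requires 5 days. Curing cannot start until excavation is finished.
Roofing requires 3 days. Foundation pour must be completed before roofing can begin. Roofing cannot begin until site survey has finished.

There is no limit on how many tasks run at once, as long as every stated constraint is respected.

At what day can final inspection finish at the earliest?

Site survey waits on its own release at day 1, so it starts at day 1 and finishes at 1 + 3 = day 4.
Excavation waits on site survey (finishes day 4, plus 2-day gap → day 6), so it starts at day 6 and finishes at 6 + 2 = day 8.
Foundation pour cannot start until excavation (finishes day 8); site survey (finishes day 4). The controlling bound is day 8, so foundation pour finishes at 8 + 6 = day 14.
Roofing has to wait for foundation pour (finishes day 14); site survey (finishes day 4). The latest of these is day 14, so roofing runs day 14 to 14 + 3 = day 17.
Final inspection has to wait for roofing (finishes day 17, plus 2-day gap → day 19); excavation (finishes day 8). The latest of these is day 19, so final inspection runs day 19 to 19 + 2 = day 21.

21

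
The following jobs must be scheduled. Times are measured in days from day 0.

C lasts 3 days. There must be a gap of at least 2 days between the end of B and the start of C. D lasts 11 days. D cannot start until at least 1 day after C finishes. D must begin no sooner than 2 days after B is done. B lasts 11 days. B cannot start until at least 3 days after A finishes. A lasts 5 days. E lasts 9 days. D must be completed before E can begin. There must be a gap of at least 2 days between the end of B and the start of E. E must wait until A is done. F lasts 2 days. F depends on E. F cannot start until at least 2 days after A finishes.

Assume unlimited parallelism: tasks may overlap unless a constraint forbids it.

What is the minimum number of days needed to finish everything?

47

Nothing blocks A, so it runs from day 0 to day 5.
B cannot begin until A (finishes day 5, plus 3-day gap → day 8). It runs from day 8 to 8 + 11 = day 19.
After B (finishes day 19, plus 2-day gap → day 21), C can start at day 21 and finishes at day 24.
For D: C (finishes day 24, plus 1-day gap → day 25); B (finishes day 19, plus 2-day gap → day 21). Taking the maximum gives a start of day 25, and it finishes at 25 + 11 = day 36.
E needs all of D (finishes day 36); B (finishes day 19, plus 2-day gap → day 21); A (finishes day 5). That puts its earliest start at day 36; it finishes at 36 + 9 = day 45.
For F: E (finishes day 45); A (finishes day 5, plus 2-day gap → day 7). Taking the maximum gives a start of day 45, and it finishes at 45 + 2 = day 47.
All tasks are finished once the last one completes. Finish times: A at 5, B at 19, C at 24, D at 36, E at 45, F at 47. The latest is day 47.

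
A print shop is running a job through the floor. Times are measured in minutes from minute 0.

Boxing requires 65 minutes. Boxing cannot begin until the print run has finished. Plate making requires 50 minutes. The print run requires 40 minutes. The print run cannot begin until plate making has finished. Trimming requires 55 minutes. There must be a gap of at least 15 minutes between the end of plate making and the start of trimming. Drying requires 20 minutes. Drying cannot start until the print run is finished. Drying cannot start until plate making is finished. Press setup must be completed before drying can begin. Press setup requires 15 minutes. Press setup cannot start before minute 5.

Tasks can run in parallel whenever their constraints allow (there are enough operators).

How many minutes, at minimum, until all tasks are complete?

Press setup cannot begin until its own release at minute 5. It runs from minute 5 to 5 + 15 = minute 20.
Plate making has no prerequisites, so it starts at minute 0 and finishes at minute 50.
Trimming cannot begin until plate making (finishes minute 50, plus 15-minute gap → minute 65). It runs from minute 65 to 65 + 55 = minute 120.
After plate making (finishes minute 50), the print run can start at minute 50 and finishes at minute 90.
Boxing waits on the print run (finishes minute 90), so it starts at minute 90 and finishes at 90 + 65 = minute 155.
Drying needs all of the print run (finishes minute 90); plate making (finishes minute 50); press setup (finishes minute 20). That puts its earliest start at minute 90; it finishes at 90 + 20 = minute 110.
All tasks are finished once the last one completes. Finish times: Plate making at 50, Press setup at 20, The print run at 90, Drying at 110, Trimming at 120, Boxing at 155. The latest is minute 155.

155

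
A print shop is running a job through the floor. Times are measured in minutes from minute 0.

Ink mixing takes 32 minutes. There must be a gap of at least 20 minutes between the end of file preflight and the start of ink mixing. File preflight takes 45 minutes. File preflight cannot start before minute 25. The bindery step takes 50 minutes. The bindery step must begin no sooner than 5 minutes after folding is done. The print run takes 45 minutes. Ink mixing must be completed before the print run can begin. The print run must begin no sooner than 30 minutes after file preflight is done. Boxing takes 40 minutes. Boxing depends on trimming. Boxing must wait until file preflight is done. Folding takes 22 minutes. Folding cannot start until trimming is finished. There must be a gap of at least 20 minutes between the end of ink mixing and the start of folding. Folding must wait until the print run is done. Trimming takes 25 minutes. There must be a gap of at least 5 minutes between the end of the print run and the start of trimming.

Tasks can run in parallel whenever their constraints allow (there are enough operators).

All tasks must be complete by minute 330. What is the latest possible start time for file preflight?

81

Nothing follows the bindery step; the deadline of minute 330 is its only limit. It must start by 330 − 50 = minute 280.
Folding has to be done before the bindery step (must start by minute 280, minus 5-minute gap → minute 275). That means finishing by minute 275, i.e. starting by 275 − 22 = minute 253.
To finish by minute 330, boxing (duration 40) must start no later than minute 290.
Trimming must finish in time for folding (must start by minute 253); boxing (must start by minute 290). The tightest is minute 253, so trimming must start by 253 − 25 = minute 228.
The print run has several dependents: trimming (must start by minute 228, minus 5-minute gap → minute 223); folding (must start by minute 253). The earliest of those limits is minute 223, so the print run must start by 223 − 45 = minute 178.
Ink mixing has several dependents: the print run (must start by minute 178); folding (must start by minute 253, minus 20-minute gap → minute 233). The earliest of those limits is minute 178, so ink mixing must start by 178 − 32 = minute 146.
File preflight must finish in time for ink mixing (must start by minute 146, minus 20-minute gap → minute 126); the print run (must start by minute 178, minus 30-minute gap → minute 148); boxing (must start by minute 290). The tightest is minute 126, so file preflight must start by 126 − 45 = minute 81.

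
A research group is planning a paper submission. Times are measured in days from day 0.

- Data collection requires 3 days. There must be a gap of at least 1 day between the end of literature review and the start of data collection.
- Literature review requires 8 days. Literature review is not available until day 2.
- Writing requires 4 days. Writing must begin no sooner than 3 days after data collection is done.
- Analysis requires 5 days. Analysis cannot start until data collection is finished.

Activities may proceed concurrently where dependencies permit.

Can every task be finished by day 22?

Yes

After its own release at day 2, literature review can start at day 2 and finishes at day 10.
Data collection waits on literature review (finishes day 10, plus 1-day gap → day 11), so it starts at day 11 and finishes at 11 + 3 = day 14.
After data collection (finishes day 14, plus 3-day gap → day 17), writing can start at day 17 and finishes at day 21.
Analysis cannot begin until data collection (finishes day 14). It runs from day 14 to 14 + 5 = day 19.
Every task is finished by day 21, which is no later than the deadline of 22, so the schedule is feasible.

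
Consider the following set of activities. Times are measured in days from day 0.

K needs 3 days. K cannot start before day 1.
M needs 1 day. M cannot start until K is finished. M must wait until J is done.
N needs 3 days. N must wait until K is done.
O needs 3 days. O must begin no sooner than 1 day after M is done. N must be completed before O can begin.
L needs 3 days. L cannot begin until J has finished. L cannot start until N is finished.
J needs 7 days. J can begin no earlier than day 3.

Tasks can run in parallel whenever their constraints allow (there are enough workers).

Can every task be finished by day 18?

Yes

After its own release at day 1, K can start at day 1 and finishes at day 4.
N cannot begin until K (finishes day 4). It runs from day 4 to 4 + 3 = day 7.
J cannot begin until its own release at day 3. It runs from day 3 to 3 + 7 = day 10.
M cannot start until K (finishes day 4); J (finishes day 10). The controlling bound is day 10, so M finishes at 10 + 1 = day 11.
O has to wait for M (finishes day 11, plus 1-day gap → day 12); N (finishes day 7). The latest of these is day 12, so O runs day 12 to 12 + 3 = day 15.
L has to wait for J (finishes day 10); N (finishes day 7). The latest of these is day 10, so L runs day 10 to 10 + 3 = day 13.
Every task is finished by day 15, which is no later than the deadline of 18, so the schedule is feasible.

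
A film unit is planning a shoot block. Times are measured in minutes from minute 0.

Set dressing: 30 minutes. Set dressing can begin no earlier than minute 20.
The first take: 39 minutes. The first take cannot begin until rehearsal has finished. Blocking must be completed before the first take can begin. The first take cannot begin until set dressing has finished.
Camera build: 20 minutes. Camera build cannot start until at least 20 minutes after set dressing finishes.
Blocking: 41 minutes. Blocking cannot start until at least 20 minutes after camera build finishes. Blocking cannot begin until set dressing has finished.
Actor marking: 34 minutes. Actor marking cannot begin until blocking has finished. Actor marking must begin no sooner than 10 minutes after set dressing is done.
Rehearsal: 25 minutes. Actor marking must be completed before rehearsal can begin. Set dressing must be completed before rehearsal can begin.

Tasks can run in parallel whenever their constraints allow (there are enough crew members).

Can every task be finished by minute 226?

No

Set dressing cannot begin until its own release at minute 20. It runs from minute 20 to 20 + 30 = minute 50.
Camera build waits on set dressing (finishes minute 50, plus 20-minute gap → minute 70), so it starts at minute 70 and finishes at 70 + 20 = minute 90.
Blocking has to wait for camera build (finishes minute 90, plus 20-minute gap → minute 110); set dressing (finishes minute 50). The latest of these is minute 110, so blocking runs minute 110 to 110 + 41 = minute 151.
Actor marking has to wait for blocking (finishes minute 151); set dressing (finishes minute 50, plus 10-minute gap → minute 60). The latest of these is minute 151, so actor marking runs minute 151 to 151 + 34 = minute 185.
Rehearsal has to wait for actor marking (finishes minute 185); set dressing (finishes minute 50). The latest of these is minute 185, so rehearsal runs minute 185 to 185 + 25 = minute 210.
The first take cannot start until rehearsal (finishes minute 210); blocking (finishes minute 151); set dressing (finishes minute 50). The controlling bound is minute 210, so the first take finishes at 210 + 39 = minute 249.
The earliest everything can be done is minute 249, which is after the deadline of 226, so it is not possible.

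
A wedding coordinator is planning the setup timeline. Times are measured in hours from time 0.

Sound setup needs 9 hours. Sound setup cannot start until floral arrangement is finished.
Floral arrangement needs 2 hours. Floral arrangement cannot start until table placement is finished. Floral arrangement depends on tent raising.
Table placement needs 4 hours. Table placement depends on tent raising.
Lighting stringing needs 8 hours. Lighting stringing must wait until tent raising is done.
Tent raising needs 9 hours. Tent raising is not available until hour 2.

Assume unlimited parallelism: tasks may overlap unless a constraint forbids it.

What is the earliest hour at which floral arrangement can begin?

Tent raising waits on its own release at hour 2, so it starts at hour 2 and finishes at 2 + 9 = hour 11.
Table placement cannot begin until tent raising (finishes hour 11). It runs from hour 11 to 11 + 4 = hour 15.
Floral arrangement waits on table placement (finishes hour 15); tent raising (finishes hour 11). The latest of these is hour 15, which is the earliest floral arrangement can start.

15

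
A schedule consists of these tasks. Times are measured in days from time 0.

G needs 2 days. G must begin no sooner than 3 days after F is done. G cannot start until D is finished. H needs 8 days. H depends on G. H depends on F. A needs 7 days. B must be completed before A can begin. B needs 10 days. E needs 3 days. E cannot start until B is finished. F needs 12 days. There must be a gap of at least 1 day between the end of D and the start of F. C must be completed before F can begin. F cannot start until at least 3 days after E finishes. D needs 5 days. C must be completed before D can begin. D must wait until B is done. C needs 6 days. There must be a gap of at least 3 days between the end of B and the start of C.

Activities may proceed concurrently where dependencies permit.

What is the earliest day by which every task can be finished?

B can start immediately at day 0; it finishes at day 10.
After B (finishes day 10), E can start at day 10 and finishes at day 13.
After B (finishes day 10, plus 3-day gap → day 13), C can start at day 13 and finishes at day 19.
D needs all of C (finishes day 19); B (finishes day 10). That puts its earliest start at day 19; it finishes at 19 + 5 = day 24.
For F: D (finishes day 24, plus 1-day gap → day 25); C (finishes day 19); E (finishes day 13, plus 3-day gap → day 16). Taking the maximum gives a start of day 25, and it finishes at 25 + 12 = day 37.
For G: F (finishes day 37, plus 3-day gap → day 40); D (finishes day 24). Taking the maximum gives a start of day 40, and it finishes at 40 + 2 = day 42.
H needs all of G (finishes day 42); F (finishes day 37). That puts its earliest start at day 42; it finishes at 42 + 8 = day 50.
A cannot begin until B (finishes day 10). It runs from day 10 to 10 + 7 = day 17.
All tasks are finished once the last one completes. Finish times: A at 17, B at 10, C at 19, D at 24, E at 13, F at 37, G at 42, H at 50. The latest is day 50.

50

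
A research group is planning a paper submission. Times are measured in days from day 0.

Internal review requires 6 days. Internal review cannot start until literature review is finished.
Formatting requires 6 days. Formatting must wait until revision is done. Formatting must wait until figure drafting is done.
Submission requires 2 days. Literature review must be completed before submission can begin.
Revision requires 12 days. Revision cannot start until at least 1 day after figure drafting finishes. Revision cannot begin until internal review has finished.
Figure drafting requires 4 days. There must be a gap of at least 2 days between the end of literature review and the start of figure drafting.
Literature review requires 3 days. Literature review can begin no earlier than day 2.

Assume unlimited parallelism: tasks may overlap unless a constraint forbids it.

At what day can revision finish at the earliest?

Literature review waits on its own release at day 2, so it starts at day 2 and finishes at 2 + 3 = day 5.
After literature review (finishes day 5), internal review can start at day 5 and finishes at day 11.
Figure drafting cannot begin until literature review (finishes day 5, plus 2-day gap → day 7). It runs from day 7 to 7 + 4 = day 11.
For revision: figure drafting (finishes day 11, plus 1-day gap → day 12); internal review (finishes day 11). Taking the maximum gives a start of day 12, and it finishes at 12 + 12 = day 24.

24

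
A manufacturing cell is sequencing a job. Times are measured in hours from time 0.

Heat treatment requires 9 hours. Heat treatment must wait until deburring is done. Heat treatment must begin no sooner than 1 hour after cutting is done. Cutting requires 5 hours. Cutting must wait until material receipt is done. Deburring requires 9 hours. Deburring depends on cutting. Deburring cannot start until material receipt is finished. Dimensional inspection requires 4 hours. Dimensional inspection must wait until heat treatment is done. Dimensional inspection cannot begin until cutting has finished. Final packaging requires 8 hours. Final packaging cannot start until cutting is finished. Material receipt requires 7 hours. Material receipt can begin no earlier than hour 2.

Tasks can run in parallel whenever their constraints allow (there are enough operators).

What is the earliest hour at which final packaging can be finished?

After its own release at hour 2, material receipt can start at hour 2 and finishes at hour 9.
After material receipt (finishes hour 9), cutting can start at hour 9 and finishes at hour 14.
Final packaging cannot begin until cutting (finishes hour 14). It runs from hour 14 to 14 + 8 = hour 22.

22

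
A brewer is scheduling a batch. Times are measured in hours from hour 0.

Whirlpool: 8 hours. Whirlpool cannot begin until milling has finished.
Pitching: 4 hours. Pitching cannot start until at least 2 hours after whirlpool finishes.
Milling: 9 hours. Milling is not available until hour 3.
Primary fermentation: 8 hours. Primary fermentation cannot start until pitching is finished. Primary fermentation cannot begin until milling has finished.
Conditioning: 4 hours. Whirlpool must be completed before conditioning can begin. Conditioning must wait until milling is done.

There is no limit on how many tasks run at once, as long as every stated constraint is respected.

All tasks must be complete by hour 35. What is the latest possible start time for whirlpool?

To finish by hour 35, primary fermentation (duration 8) must start no later than hour 27.
Pitching has to be done before primary fermentation (must start by hour 27). That means finishing by hour 27, i.e. starting by 27 − 4 = hour 23.
Conditioning has no dependents, so it just needs to finish by hour 35. Starting by 35 − 4 = hour 31 achieves that.
For whirlpool: pitching (must start by hour 23, minus 2-hour gap → hour 21); conditioning (must start by hour 31). The most restrictive is hour 21; with an 8-hour duration, whirlpool must start by hour 13.

13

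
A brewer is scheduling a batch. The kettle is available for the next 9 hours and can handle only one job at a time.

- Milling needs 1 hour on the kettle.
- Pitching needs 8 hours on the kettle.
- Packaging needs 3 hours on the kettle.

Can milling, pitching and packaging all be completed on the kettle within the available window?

Running back to back, the jobs need 1 + 8 + 3 = 12 hours on the kettle.
Since 12 > 9, they cannot all fit.

No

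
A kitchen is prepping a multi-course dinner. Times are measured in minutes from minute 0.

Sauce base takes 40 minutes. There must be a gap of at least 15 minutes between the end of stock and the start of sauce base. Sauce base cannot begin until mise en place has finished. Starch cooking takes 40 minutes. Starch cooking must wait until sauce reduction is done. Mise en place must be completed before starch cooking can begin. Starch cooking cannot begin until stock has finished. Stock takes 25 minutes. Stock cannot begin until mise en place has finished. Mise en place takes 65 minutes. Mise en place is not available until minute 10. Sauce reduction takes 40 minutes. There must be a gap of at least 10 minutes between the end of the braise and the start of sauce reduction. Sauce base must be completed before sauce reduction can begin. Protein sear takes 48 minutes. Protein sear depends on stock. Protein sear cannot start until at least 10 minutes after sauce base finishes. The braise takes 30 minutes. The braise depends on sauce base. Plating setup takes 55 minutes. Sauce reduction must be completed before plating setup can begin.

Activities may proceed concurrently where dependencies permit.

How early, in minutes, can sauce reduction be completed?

235

Mise en place waits on its own release at minute 10, so it starts at minute 10 and finishes at 10 + 65 = minute 75.
After mise en place (finishes minute 75), stock can start at minute 75 and finishes at minute 100.
Sauce base has to wait for stock (finishes minute 100, plus 15-minute gap → minute 115); mise en place (finishes minute 75). The latest of these is minute 115, so sauce base runs minute 115 to 115 + 40 = minute 155.
After sauce base (finishes minute 155), the braise can start at minute 155 and finishes at minute 185.
Sauce reduction needs all of the braise (finishes minute 185, plus 10-minute gap → minute 195); sauce base (finishes minute 155). That puts its earliest start at minute 195; it finishes at 195 + 40 = minute 235.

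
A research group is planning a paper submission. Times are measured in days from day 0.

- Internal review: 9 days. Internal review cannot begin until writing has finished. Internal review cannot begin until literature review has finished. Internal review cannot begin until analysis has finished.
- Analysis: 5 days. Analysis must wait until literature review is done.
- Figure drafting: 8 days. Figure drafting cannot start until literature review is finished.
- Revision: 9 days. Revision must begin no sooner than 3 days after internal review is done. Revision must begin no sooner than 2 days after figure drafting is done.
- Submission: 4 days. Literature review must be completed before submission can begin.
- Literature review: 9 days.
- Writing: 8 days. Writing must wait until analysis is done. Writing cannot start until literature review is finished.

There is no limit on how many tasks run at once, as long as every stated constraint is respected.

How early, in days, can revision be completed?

Literature review can start immediately at day 0; it finishes at day 9.
Figure drafting cannot begin until literature review (finishes day 9). It runs from day 9 to 9 + 8 = day 17.
After literature review (finishes day 9), analysis can start at day 9 and finishes at day 14.
Writing has to wait for analysis (finishes day 14); literature review (finishes day 9). The latest of these is day 14, so writing runs day 14 to 14 + 8 = day 22.
Internal review has to wait for writing (finishes day 22); literature review (finishes day 9); analysis (finishes day 14). The latest of these is day 22, so internal review runs day 22 to 22 + 9 = day 31.
Revision has to wait for internal review (finishes day 31, plus 3-day gap → day 34); figure drafting (finishes day 17, plus 2-day gap → day 19). The latest of these is day 34, so revision runs day 34 to 34 + 9 = day 43.

43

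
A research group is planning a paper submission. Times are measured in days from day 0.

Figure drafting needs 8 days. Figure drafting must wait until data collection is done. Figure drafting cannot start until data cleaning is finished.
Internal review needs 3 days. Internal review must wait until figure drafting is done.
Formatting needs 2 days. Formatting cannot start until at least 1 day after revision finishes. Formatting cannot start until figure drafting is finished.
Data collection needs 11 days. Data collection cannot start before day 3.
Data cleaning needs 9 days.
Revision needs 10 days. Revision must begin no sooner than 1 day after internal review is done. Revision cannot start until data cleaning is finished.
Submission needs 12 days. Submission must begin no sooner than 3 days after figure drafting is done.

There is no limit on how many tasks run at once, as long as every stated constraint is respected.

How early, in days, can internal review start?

Data cleaning has no prerequisites, so it starts at day 0 and finishes at day 9.
After its own release at day 3, data collection can start at day 3 and finishes at day 14.
For figure drafting: data collection (finishes day 14); data cleaning (finishes day 9). Taking the maximum gives a start of day 14, and it finishes at 14 + 8 = day 22.
Internal review waits on figure drafting (finishes day 22), so the earliest it can start is day 22.

22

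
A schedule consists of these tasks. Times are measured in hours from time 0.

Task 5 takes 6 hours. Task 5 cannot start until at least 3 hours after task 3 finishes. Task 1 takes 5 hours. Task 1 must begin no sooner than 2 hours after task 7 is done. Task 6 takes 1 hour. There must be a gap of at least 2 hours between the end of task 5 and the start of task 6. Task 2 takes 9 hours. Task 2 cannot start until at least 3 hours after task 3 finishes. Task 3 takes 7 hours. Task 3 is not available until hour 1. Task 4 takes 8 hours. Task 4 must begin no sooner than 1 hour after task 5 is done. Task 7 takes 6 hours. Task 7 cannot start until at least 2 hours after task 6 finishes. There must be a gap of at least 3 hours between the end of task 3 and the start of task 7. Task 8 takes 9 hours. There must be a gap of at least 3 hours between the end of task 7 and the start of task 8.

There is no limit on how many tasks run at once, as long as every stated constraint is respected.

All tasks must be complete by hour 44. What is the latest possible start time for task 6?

Task 1 must finish by hour 44; it takes 5 hours, so it must start by 44 − 5 = hour 39.
To finish by hour 44, task 8 (duration 9) must start no later than hour 35.
For task 7: task 1 (must start by hour 39, minus 2-hour gap → hour 37); task 8 (must start by hour 35, minus 3-hour gap → hour 32). The most restrictive is hour 32; with a 6-hour duration, task 7 must start by hour 26.
Task 6 must finish before task 7 (must start by hour 26, minus 2-hour gap → hour 24). With a 1-hour duration, task 6 must start by 24 − 1 = hour 23.

23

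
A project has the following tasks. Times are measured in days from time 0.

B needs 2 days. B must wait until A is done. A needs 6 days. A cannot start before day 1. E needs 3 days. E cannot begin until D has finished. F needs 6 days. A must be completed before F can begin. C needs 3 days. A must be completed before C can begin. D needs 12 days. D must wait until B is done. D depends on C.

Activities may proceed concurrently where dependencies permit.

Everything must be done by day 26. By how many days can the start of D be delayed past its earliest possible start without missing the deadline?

A waits on its own release at day 1, so it starts at day 1 and finishes at 1 + 6 = day 7.
After A (finishes day 7), C can start at day 7 and finishes at day 10.
After A (finishes day 7), B can start at day 7 and finishes at day 9.
D needs all of B (finishes day 9); C (finishes day 10). That puts its earliest start at day 10; it finishes at 10 + 12 = day 22.

Working backward from the deadline:
Nothing follows E; the deadline of day 26 is its only limit. It must start by 26 − 3 = day 23.
Since E (must start by day 23) depends on it, D must finish by day 23. Backing off its 12-day duration gives a latest start of day 11.
So D can start as early as day 10 and as late as day 11, giving 11 − 10 = 1 day of slack.

1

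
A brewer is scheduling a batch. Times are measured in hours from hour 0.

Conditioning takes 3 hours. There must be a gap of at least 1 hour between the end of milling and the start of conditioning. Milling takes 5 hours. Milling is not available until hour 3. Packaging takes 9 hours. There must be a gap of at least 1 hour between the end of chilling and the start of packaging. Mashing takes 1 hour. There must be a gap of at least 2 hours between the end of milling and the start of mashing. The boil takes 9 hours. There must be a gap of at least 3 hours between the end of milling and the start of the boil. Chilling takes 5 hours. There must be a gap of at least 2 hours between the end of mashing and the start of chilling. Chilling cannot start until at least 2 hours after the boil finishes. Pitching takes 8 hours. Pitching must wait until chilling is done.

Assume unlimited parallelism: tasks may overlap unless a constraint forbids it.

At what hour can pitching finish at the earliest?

35

After its own release at hour 3, milling can start at hour 3 and finishes at hour 8.
After milling (finishes hour 8, plus 3-hour gap → hour 11), the boil can start at hour 11 and finishes at hour 20.
Mashing cannot begin until milling (finishes hour 8, plus 2-hour gap → hour 10). It runs from hour 10 to 10 + 1 = hour 11.
Chilling cannot start until mashing (finishes hour 11, plus 2-hour gap → hour 13); the boil (finishes hour 20, plus 2-hour gap → hour 22). The controlling bound is hour 22, so chilling finishes at 22 + 5 = hour 27.
Pitching cannot begin until chilling (finishes hour 27). It runs from hour 27 to 27 + 8 = hour 35.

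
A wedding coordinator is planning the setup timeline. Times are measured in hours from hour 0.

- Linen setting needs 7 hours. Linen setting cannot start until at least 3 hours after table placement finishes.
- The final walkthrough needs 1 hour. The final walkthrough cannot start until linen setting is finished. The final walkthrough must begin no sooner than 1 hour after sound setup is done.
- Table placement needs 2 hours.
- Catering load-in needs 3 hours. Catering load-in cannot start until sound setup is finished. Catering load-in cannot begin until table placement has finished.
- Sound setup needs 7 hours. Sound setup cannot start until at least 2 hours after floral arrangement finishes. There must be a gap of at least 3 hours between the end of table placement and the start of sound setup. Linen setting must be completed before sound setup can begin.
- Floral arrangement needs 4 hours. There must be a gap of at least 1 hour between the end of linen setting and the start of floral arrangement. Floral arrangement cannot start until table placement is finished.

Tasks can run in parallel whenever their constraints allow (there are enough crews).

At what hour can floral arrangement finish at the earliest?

17

Nothing blocks table placement, so it runs from hour 0 to hour 2.
After table placement (finishes hour 2, plus 3-hour gap → hour 5), linen setting can start at hour 5 and finishes at hour 12.
For floral arrangement: linen setting (finishes hour 12, plus 1-hour gap → hour 13); table placement (finishes hour 2). Taking the maximum gives a start of hour 13, and it finishes at 13 + 4 = hour 17.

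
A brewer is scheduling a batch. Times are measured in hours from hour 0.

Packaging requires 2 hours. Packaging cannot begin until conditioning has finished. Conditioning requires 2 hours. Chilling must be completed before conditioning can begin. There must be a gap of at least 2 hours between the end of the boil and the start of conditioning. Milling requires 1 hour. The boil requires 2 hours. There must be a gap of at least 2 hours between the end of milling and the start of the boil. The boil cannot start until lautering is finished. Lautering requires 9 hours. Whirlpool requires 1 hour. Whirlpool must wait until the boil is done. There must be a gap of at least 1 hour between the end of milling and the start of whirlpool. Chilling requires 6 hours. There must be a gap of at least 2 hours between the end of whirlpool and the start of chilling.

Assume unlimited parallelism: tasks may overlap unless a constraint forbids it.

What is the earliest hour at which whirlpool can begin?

11

Lautering has no prerequisites, so it starts at hour 0 and finishes at hour 9.
Nothing blocks milling, so it runs from hour 0 to hour 1.
The boil cannot start until milling (finishes hour 1, plus 2-hour gap → hour 3); lautering (finishes hour 9). The controlling bound is hour 9, so the boil finishes at 9 + 2 = hour 11.
Whirlpool waits on the boil (finishes hour 11); milling (finishes hour 1, plus 1-hour gap → hour 2). The latest of these is hour 11, which is the earliest whirlpool can start.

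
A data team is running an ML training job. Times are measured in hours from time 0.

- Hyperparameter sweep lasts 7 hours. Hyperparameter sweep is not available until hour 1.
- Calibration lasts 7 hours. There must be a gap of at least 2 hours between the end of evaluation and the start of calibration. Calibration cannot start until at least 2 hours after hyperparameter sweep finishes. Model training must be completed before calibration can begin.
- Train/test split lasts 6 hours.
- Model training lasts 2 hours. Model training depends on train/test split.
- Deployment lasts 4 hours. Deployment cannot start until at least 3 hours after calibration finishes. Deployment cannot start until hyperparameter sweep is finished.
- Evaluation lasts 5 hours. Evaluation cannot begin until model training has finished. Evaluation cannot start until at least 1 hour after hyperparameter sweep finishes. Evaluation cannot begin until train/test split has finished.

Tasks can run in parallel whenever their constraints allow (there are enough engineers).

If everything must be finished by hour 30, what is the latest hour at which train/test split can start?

Deployment must finish by hour 30; it takes 4 hours, so it must start by 30 − 4 = hour 26.
Calibration feeds into deployment (must start by hour 26, minus 3-hour gap → hour 23); so calibration must finish by hour 23 and therefore start by hour 16.
Evaluation must finish before calibration (must start by hour 16, minus 2-hour gap → hour 14). With a 5-hour duration, evaluation must start by 14 − 5 = hour 9.
Model training feeds evaluation (must start by hour 9); calibration (must start by hour 16). Taking the minimum, model training must finish by hour 9 and start by 9 − 2 = hour 7.
Train/test split has several dependents: model training (must start by hour 7); evaluation (must start by hour 9). The earliest of those limits is hour 7, so train/test split must start by 7 − 6 = hour 1.

1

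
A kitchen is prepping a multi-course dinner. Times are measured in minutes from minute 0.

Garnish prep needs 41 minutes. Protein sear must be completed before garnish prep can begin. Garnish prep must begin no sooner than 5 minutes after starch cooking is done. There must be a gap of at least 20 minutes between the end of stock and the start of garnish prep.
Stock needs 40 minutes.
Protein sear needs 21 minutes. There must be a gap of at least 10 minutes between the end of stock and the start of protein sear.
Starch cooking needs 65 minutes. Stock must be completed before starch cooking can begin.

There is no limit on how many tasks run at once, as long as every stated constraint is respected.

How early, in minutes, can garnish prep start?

Stock has no prerequisites, so it starts at minute 0 and finishes at minute 40.
Starch cooking waits on stock (finishes minute 40), so it starts at minute 40 and finishes at 40 + 65 = minute 105.
After stock (finishes minute 40, plus 10-minute gap → minute 50), protein sear can start at minute 50 and finishes at minute 71.
Garnish prep waits on protein sear (finishes minute 71); starch cooking (finishes minute 105, plus 5-minute gap → minute 110); stock (finishes minute 40, plus 20-minute gap → minute 60). The latest of these is minute 110, which is the earliest garnish prep can start.

110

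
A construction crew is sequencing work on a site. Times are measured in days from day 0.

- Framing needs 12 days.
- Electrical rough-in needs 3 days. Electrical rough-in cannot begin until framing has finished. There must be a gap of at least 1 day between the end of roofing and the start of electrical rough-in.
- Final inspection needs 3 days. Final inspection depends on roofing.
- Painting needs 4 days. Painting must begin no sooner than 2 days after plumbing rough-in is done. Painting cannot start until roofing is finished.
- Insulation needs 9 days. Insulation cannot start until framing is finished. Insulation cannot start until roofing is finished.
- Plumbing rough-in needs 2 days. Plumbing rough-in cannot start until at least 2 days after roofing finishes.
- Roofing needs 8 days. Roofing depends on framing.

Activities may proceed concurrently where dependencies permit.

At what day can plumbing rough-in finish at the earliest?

24

Framing has no prerequisites, so it starts at day 0 and finishes at day 12.
Roofing waits on framing (finishes day 12), so it starts at day 12 and finishes at 12 + 8 = day 20.
After roofing (finishes day 20, plus 2-day gap → day 22), plumbing rough-in can start at day 22 and finishes at day 24.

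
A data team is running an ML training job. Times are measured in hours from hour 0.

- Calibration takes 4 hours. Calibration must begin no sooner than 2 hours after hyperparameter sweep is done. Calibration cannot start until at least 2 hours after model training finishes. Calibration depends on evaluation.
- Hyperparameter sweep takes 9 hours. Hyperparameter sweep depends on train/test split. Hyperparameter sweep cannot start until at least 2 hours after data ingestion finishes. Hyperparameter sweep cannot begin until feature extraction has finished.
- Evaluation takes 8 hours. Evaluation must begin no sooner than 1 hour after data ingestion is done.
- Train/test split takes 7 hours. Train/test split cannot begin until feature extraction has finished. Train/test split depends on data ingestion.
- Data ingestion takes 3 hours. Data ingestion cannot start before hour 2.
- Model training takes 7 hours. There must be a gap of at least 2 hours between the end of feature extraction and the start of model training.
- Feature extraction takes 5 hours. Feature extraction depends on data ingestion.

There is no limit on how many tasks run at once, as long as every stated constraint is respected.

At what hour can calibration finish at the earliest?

After its own release at hour 2, data ingestion can start at hour 2 and finishes at hour 5.
Evaluation waits on data ingestion (finishes hour 5, plus 1-hour gap → hour 6), so it starts at hour 6 and finishes at 6 + 8 = hour 14.
Feature extraction cannot begin until data ingestion (finishes hour 5). It runs from hour 5 to 5 + 5 = hour 10.
Model training cannot begin until feature extraction (finishes hour 10, plus 2-hour gap → hour 12). It runs from hour 12 to 12 + 7 = hour 19.
Train/test split cannot start until feature extraction (finishes hour 10); data ingestion (finishes hour 5). The controlling bound is hour 10, so train/test split finishes at 10 + 7 = hour 17.
Hyperparameter sweep has to wait for train/test split (finishes hour 17); data ingestion (finishes hour 5, plus 2-hour gap → hour 7); feature extraction (finishes hour 10). The latest of these is hour 17, so hyperparameter sweep runs hour 17 to 17 + 9 = hour 26.
Calibration has to wait for hyperparameter sweep (finishes hour 26, plus 2-hour gap → hour 28); model training (finishes hour 19, plus 2-hour gap → hour 21); evaluation (finishes hour 14). The latest of these is hour 28, so calibration runs hour 28 to 28 + 4 = hour 32.

32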